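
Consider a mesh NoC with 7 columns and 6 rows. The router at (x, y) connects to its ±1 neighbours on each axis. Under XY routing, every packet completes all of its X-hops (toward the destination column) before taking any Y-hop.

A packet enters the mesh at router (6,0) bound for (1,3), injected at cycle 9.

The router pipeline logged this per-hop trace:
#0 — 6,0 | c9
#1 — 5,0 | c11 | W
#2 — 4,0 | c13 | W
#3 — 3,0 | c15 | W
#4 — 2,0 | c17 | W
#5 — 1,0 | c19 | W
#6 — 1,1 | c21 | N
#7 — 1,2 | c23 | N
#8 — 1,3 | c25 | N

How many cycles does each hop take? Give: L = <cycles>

From hop 0 (9) to hop 1 (11): +2 cycles.
That increment is L by definition: L = 2.

L = 2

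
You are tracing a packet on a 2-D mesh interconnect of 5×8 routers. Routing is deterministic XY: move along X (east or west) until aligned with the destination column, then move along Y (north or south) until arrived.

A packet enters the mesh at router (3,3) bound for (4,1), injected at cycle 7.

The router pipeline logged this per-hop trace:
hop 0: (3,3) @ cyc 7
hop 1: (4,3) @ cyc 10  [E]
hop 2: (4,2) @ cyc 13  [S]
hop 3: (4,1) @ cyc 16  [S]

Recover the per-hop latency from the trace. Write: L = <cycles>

cyc[1] − cyc[0] = 10 − 7 = 3.
Each hop adds L, hence L = 3.

L = 3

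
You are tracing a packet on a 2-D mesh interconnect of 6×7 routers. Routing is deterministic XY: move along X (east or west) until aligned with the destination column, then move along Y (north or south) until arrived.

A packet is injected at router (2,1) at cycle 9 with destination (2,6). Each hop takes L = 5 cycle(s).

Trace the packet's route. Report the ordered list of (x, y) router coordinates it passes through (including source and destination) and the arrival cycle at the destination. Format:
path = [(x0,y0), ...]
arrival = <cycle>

path = [(2,1), (2,2), (2,3), (2,4), (2,5), (2,6)]
arrival = 34

#0 — 2,1 | c9
#1 — 2,2 | c14 | N
#2 — 2,3 | c19 | N
#3 — 2,4 | c24 | N
#4 — 2,5 | c29 | N
#5 — 2,6 | c34 | N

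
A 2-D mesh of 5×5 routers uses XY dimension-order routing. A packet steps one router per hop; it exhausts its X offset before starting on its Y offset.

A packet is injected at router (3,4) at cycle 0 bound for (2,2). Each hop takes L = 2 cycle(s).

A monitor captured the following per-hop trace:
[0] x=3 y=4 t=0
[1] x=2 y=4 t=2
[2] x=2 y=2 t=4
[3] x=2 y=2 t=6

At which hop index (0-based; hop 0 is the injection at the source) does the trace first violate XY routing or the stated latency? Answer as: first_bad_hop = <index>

hop 1: step (-1,+0), +2 cyc — ok
hop 2: step (+0,-2), +2 cyc — BAD: non-unit step

first_bad_hop = 2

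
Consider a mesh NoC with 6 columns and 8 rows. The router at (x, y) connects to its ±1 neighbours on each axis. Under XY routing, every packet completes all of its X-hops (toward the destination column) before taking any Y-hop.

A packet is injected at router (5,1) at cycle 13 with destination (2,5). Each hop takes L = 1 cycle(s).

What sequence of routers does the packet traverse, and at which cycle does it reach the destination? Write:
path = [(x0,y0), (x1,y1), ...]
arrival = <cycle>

t=13: at (5,1)
t=14: at (4,1) after W
t=15: at (3,1) after W
t=16: at (2,1) after W
t=17: at (2,2) after N
t=18: at (2,3) after N
t=19: at (2,4) after N
t=20: at (2,5) after N

path = [(5,1), (4,1), (3,1), (2,1), (2,2), (2,3), (2,4), (2,5)]
arrival = 20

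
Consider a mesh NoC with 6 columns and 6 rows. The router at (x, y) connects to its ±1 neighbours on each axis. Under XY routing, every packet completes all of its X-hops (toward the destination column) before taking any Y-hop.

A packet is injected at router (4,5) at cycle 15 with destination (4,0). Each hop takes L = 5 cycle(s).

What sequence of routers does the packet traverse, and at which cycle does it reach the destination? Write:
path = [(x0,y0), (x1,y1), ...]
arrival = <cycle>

t=15: at (4,5)
t=20: at (4,4) after S
t=25: at (4,3) after S
t=30: at (4,2) after S
t=35: at (4,1) after S
t=40: at (4,0) after S

path = [(4,5), (4,4), (4,3), (4,2), (4,1), (4,0)]
arrival = 40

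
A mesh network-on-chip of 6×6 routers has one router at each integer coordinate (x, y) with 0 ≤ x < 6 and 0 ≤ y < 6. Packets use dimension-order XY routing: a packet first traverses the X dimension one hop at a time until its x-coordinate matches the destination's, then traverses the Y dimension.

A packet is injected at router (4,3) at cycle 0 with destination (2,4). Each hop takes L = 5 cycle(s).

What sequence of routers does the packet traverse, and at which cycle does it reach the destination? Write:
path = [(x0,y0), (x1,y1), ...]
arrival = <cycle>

[0] x=4 y=3 t=0
[1] x=3 y=3 t=5 →W
[2] x=2 y=3 t=10 →W
[3] x=2 y=4 t=15 →N

path = [(4,3), (3,3), (2,3), (2,4)]
arrival = 15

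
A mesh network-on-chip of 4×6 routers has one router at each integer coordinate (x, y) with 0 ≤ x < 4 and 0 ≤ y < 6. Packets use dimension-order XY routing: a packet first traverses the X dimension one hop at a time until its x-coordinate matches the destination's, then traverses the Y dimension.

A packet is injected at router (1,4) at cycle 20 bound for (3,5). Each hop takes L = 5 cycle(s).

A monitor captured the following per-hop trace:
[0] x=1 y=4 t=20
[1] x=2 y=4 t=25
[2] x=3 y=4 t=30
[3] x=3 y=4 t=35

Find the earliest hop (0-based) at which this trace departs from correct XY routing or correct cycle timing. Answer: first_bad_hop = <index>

check 1→ d=(1,0) cyc+5: ok
check 2→ d=(1,0) cyc+5: ok
check 3→ d=(0,0) cyc+5: BAD: non-unit step

first_bad_hop = 3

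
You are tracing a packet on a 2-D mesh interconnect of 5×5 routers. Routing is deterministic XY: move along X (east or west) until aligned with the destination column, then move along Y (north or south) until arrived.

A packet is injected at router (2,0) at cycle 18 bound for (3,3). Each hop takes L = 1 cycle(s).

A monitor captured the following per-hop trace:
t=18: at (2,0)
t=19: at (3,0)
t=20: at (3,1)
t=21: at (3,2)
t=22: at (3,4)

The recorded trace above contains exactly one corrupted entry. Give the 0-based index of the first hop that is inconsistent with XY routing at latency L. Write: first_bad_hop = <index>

  1: Δx=+1 Δy=+0 Δt=1 [ok]
  2: Δx=+0 Δy=+1 Δt=1 [ok]
  3: Δx=+0 Δy=+1 Δt=1 [ok]
  4: Δx=+0 Δy=+2 Δt=1 [BAD: non-unit step]

first_bad_hop = 4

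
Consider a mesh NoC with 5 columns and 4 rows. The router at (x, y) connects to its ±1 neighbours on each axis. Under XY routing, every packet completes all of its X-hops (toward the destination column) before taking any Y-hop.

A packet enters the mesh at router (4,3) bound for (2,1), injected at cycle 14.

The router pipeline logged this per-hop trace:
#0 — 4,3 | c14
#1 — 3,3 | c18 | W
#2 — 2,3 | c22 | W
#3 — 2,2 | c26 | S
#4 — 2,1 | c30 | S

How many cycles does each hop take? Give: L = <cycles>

Δcyc across hop 0→1: 18 − 14 = 4.
Per-hop latency L = Δcyc = 4.

L = 4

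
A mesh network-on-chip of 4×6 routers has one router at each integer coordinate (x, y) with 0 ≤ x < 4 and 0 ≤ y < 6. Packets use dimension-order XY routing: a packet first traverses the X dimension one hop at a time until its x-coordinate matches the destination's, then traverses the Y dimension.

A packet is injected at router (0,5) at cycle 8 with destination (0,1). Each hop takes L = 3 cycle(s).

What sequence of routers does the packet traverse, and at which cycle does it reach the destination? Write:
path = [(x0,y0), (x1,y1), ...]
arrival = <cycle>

src (0,5)  cyc=8
S→(0,4)  cyc=11
S→(0,3)  cyc=14
S→(0,2)  cyc=17
S→(0,1)  cyc=20

path = [(0,5), (0,4), (0,3), (0,2), (0,1)]
arrival = 20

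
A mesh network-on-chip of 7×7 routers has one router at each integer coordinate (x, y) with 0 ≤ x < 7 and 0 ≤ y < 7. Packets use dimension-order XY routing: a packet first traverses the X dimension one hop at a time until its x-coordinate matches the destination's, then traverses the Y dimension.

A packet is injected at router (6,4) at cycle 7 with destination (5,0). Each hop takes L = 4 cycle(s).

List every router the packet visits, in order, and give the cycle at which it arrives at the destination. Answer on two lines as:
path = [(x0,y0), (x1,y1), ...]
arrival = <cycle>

path = [(6,4), (5,4), (5,3), (5,2), (5,1), (5,0)]
arrival = 27

[0] x=6 y=4 t=7
[1] x=5 y=4 t=11 →W
[2] x=5 y=3 t=15 →S
[3] x=5 y=2 t=19 →S
[4] x=5 y=1 t=23 →S
[5] x=5 y=0 t=27 →S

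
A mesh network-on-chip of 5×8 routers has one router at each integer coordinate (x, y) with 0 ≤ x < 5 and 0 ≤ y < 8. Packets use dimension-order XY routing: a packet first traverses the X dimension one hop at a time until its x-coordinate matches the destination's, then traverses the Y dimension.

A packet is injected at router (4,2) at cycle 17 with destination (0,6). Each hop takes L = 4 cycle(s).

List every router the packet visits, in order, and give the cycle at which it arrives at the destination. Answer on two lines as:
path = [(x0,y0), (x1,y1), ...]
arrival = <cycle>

path = [(4,2), (3,2), (2,2), (1,2), (0,2), (0,3), (0,4), (0,5), (0,6)]
arrival = 49

  0. router=(4,2) cycle=17 (inject)
  1. router=(3,2) cycle=21 dir=W
  2. router=(2,2) cycle=25 dir=W
  3. router=(1,2) cycle=29 dir=W
  4. router=(0,2) cycle=33 dir=W
  5. router=(0,3) cycle=37 dir=N
  6. router=(0,4) cycle=41 dir=N
  7. router=(0,5) cycle=45 dir=N
  8. router=(0,6) cycle=49 dir=N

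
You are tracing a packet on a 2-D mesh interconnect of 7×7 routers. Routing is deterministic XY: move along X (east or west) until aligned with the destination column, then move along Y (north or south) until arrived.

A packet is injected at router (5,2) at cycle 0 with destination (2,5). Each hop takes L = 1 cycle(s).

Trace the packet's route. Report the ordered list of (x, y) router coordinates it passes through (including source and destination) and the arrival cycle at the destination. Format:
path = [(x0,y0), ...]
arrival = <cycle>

path = [(5,2), (4,2), (3,2), (2,2), (2,3), (2,4), (2,5)]
arrival = 6

hop 0: (5,2) @ cyc 0
hop 1: (4,2) @ cyc 1  [W]
hop 2: (3,2) @ cyc 2  [W]
hop 3: (2,2) @ cyc 3  [W]
hop 4: (2,3) @ cyc 4  [N]
hop 5: (2,4) @ cyc 5  [N]
hop 6: (2,5) @ cyc 6  [N]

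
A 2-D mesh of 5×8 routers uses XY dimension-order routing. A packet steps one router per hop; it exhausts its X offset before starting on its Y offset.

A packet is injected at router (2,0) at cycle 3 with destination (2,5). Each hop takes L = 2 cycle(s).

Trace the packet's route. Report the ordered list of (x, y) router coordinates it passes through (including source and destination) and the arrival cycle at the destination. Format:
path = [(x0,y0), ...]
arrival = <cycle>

#0 — 2,0 | c3
#1 — 2,1 | c5 | N
#2 — 2,2 | c7 | N
#3 — 2,3 | c9 | N
#4 — 2,4 | c11 | N
#5 — 2,5 | c13 | N

path = [(2,0), (2,1), (2,2), (2,3), (2,4), (2,5)]
arrival = 13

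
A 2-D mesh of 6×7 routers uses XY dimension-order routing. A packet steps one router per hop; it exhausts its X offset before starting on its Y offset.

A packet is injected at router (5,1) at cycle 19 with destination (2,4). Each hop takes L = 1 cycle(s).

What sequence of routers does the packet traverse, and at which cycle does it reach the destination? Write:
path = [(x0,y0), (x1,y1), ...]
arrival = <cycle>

path = [(5,1), (4,1), (3,1), (2,1), (2,2), (2,3), (2,4)]
arrival = 25

  0. router=(5,1) cycle=19 (inject)
  1. router=(4,1) cycle=20 dir=W
  2. router=(3,1) cycle=21 dir=W
  3. router=(2,1) cycle=22 dir=W
  4. router=(2,2) cycle=23 dir=N
  5. router=(2,3) cycle=24 dir=N
  6. router=(2,4) cycle=25 dir=N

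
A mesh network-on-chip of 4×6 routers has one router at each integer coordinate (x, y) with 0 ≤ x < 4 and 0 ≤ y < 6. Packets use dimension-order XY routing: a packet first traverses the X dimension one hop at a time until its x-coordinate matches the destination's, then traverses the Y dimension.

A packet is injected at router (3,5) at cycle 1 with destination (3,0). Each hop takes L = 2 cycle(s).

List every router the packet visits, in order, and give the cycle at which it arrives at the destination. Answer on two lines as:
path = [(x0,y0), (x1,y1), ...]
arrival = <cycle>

  0. router=(3,5) cycle=1 (inject)
  1. router=(3,4) cycle=3 dir=S
  2. router=(3,3) cycle=5 dir=S
  3. router=(3,2) cycle=7 dir=S
  4. router=(3,1) cycle=9 dir=S
  5. router=(3,0) cycle=11 dir=S

path = [(3,5), (3,4), (3,3), (3,2), (3,1), (3,0)]
arrival = 11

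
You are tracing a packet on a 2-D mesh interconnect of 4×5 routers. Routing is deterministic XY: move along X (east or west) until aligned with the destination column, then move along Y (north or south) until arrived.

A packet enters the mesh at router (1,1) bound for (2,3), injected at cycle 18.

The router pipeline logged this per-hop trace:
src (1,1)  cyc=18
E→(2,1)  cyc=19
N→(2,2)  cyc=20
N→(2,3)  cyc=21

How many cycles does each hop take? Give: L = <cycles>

L = 1

cyc[1] − cyc[0] = 19 − 18 = 1.
That increment is L by definition: L = 1.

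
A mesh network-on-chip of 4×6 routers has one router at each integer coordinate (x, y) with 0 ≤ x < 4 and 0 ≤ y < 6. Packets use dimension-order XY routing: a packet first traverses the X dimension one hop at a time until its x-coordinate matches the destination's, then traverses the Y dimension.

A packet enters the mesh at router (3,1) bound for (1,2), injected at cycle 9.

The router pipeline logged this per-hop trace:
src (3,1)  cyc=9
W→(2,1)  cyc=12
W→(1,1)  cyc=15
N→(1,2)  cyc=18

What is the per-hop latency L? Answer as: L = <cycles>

L = 3

cyc[1] − cyc[0] = 12 − 9 = 3.
One hop costs L cycles, so L = 3.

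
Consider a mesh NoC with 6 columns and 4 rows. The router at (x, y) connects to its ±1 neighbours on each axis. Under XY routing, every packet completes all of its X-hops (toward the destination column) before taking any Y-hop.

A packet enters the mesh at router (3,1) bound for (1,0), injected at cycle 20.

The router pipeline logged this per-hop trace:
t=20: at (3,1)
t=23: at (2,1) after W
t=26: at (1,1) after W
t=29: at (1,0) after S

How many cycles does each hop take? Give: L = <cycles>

From hop 0 (20) to hop 1 (23): +3 cycles.
Each hop adds L, hence L = 3.

L = 3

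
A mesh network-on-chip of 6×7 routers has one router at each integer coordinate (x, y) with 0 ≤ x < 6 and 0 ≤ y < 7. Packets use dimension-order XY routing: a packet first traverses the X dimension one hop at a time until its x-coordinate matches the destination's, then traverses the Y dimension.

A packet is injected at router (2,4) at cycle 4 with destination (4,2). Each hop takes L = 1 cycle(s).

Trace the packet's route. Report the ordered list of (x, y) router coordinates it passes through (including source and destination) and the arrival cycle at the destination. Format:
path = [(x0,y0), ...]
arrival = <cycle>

#0 — 2,4 | c4
#1 — 3,4 | c5 | E
#2 — 4,4 | c6 | E
#3 — 4,3 | c7 | S
#4 — 4,2 | c8 | S

path = [(2,4), (3,4), (4,4), (4,3), (4,2)]
arrival = 8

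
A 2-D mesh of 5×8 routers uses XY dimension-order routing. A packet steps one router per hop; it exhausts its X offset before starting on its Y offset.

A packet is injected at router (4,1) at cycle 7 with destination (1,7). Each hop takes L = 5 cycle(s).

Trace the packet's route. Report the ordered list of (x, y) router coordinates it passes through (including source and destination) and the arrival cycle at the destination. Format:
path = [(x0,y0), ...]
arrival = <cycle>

src (4,1)  cyc=7
W→(3,1)  cyc=12
W→(2,1)  cyc=17
W→(1,1)  cyc=22
N→(1,2)  cyc=27
N→(1,3)  cyc=32
N→(1,4)  cyc=37
N→(1,5)  cyc=42
N→(1,6)  cyc=47
N→(1,7)  cyc=52

path = [(4,1), (3,1), (2,1), (1,1), (1,2), (1,3), (1,4), (1,5), (1,6), (1,7)]
arrival = 52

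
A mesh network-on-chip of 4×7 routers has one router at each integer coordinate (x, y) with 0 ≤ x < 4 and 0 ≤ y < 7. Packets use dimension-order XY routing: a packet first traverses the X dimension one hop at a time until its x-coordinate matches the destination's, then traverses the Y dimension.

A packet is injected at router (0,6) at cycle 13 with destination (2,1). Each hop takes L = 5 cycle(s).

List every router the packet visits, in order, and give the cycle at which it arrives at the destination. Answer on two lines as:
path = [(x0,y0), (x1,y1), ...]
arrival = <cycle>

src (0,6)  cyc=13
E→(1,6)  cyc=18
E→(2,6)  cyc=23
S→(2,5)  cyc=28
S→(2,4)  cyc=33
S→(2,3)  cyc=38
S→(2,2)  cyc=43
S→(2,1)  cyc=48

path = [(0,6), (1,6), (2,6), (2,5), (2,4), (2,3), (2,2), (2,1)]
arrival = 48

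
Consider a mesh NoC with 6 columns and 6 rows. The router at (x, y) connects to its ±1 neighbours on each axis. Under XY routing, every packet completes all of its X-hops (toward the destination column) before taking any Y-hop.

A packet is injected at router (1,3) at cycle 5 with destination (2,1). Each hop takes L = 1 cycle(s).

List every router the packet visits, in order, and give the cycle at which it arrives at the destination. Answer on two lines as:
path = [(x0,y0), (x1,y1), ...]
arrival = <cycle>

[0] x=1 y=3 t=5
[1] x=2 y=3 t=6 →E
[2] x=2 y=2 t=7 →S
[3] x=2 y=1 t=8 →S

path = [(1,3), (2,3), (2,2), (2,1)]
arrival = 8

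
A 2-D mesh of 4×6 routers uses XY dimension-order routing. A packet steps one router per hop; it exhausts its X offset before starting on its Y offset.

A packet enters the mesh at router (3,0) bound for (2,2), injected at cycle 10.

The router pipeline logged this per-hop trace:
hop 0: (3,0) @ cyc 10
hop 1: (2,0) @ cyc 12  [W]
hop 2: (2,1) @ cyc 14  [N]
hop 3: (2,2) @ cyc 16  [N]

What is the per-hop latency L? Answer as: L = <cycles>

From hop 0 (10) to hop 1 (12): +2 cycles.
Per-hop latency L = Δcyc = 2.

L = 2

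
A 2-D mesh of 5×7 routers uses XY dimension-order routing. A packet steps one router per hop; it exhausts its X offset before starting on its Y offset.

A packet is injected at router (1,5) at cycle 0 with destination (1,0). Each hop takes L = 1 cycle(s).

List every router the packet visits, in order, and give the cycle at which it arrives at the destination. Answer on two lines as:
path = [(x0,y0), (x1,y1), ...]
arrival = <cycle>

[0] x=1 y=5 t=0
[1] x=1 y=4 t=1 →S
[2] x=1 y=3 t=2 →S
[3] x=1 y=2 t=3 →S
[4] x=1 y=1 t=4 →S
[5] x=1 y=0 t=5 →S

path = [(1,5), (1,4), (1,3), (1,2), (1,1), (1,0)]
arrival = 5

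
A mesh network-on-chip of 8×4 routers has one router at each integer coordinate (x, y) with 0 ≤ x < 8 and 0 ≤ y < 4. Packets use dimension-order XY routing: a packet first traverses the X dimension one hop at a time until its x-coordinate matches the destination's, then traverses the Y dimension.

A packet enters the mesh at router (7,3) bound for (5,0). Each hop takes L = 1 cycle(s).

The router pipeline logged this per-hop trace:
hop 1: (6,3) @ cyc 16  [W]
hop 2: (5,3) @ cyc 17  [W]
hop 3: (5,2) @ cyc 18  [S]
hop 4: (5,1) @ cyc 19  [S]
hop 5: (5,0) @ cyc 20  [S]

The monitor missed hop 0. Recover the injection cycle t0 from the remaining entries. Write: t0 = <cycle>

At hop 1 the cycle is 16; in general cyc_k = t0 + kL.
Subtract one hop: t0 = 16 − 1 = 15.

t0 = 15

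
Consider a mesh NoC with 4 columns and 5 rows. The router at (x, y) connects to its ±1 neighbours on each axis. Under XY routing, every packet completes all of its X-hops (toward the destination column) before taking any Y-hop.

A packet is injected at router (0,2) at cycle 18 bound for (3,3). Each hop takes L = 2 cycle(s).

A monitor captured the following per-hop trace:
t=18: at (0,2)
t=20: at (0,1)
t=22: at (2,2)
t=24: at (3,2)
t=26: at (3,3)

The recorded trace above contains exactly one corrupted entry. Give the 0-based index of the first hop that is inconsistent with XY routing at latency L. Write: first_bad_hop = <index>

first_bad_hop = 1

  1: Δx=+0 Δy=-1 Δt=2 [BAD: Y-move but x=0≠3]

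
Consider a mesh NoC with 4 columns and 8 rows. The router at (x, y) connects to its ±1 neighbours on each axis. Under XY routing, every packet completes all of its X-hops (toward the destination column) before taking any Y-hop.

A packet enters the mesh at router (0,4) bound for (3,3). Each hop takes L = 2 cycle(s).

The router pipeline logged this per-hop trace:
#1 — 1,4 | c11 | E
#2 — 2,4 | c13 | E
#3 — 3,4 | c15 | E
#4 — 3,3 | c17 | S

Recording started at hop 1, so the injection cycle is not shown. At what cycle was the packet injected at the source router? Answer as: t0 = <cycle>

t0 = 9

At hop 1 the cycle is 11; in general cyc_k = t0 + kL.
Therefore t0 = 11 − L = 9.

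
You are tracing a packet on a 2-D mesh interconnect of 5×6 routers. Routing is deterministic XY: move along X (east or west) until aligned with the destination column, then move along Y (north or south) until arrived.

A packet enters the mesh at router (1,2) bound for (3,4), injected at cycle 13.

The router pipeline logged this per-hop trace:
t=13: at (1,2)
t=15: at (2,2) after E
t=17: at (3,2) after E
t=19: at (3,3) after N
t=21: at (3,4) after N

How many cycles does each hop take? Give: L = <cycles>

Δcyc across hop 0→1: 15 − 13 = 2.
That increment is L by definition: L = 2.

L = 2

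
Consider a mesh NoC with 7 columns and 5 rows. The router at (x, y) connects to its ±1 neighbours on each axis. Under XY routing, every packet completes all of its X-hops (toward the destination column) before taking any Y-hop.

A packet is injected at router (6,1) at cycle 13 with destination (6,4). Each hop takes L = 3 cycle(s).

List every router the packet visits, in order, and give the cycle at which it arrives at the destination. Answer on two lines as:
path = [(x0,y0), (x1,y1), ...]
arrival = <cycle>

path = [(6,1), (6,2), (6,3), (6,4)]
arrival = 22

src (6,1)  cyc=13
N→(6,2)  cyc=16
N→(6,3)  cyc=19
N→(6,4)  cyc=22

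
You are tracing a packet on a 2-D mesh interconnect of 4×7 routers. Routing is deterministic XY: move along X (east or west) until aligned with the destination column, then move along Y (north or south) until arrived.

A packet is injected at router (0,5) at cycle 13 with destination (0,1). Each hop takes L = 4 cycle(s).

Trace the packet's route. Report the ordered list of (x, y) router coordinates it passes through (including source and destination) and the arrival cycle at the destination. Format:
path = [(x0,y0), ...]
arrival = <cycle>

path = [(0,5), (0,4), (0,3), (0,2), (0,1)]
arrival = 29

  0. router=(0,5) cycle=13 (inject)
  1. router=(0,4) cycle=17 dir=S
  2. router=(0,3) cycle=21 dir=S
  3. router=(0,2) cycle=25 dir=S
  4. router=(0,1) cycle=29 dir=S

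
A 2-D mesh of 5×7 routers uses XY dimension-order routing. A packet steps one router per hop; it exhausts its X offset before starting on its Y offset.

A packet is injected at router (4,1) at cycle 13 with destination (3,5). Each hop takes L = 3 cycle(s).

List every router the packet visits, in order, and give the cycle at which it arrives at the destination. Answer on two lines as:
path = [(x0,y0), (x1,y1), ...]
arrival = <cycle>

path = [(4,1), (3,1), (3,2), (3,3), (3,4), (3,5)]
arrival = 28

hop 0: (4,1) @ cyc 13
hop 1: (3,1) @ cyc 16  [W]
hop 2: (3,2) @ cyc 19  [N]
hop 3: (3,3) @ cyc 22  [N]
hop 4: (3,4) @ cyc 25  [N]
hop 5: (3,5) @ cyc 28  [N]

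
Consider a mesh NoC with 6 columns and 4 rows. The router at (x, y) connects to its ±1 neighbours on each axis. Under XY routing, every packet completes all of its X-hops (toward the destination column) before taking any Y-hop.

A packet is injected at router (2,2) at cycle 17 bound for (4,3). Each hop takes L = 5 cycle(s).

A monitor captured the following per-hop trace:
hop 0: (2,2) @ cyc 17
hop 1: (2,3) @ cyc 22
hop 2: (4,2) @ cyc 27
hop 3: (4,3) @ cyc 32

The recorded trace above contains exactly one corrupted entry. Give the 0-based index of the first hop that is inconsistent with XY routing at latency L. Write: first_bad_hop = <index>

check 1→ d=(0,1) cyc+5: BAD: Y-move but x=2≠4

first_bad_hop = 1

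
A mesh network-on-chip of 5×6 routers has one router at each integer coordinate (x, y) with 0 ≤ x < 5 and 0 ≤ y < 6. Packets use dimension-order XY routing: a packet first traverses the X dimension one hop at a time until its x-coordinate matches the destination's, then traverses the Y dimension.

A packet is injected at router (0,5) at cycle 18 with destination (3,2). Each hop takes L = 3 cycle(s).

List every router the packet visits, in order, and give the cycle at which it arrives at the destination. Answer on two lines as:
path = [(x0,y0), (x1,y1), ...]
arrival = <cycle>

path = [(0,5), (1,5), (2,5), (3,5), (3,4), (3,3), (3,2)]
arrival = 36

[0] x=0 y=5 t=18
[1] x=1 y=5 t=21 →E
[2] x=2 y=5 t=24 →E
[3] x=3 y=5 t=27 →E
[4] x=3 y=4 t=30 →S
[5] x=3 y=3 t=33 →S
[6] x=3 y=2 t=36 →S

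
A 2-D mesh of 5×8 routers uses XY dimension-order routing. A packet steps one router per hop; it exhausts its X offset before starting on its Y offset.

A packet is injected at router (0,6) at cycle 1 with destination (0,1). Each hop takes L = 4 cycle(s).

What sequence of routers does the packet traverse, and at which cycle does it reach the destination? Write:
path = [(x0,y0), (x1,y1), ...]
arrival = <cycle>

t=1: at (0,6)
t=5: at (0,5) after S
t=9: at (0,4) after S
t=13: at (0,3) after S
t=17: at (0,2) after S
t=21: at (0,1) after S

path = [(0,6), (0,5), (0,4), (0,3), (0,2), (0,1)]
arrival = 21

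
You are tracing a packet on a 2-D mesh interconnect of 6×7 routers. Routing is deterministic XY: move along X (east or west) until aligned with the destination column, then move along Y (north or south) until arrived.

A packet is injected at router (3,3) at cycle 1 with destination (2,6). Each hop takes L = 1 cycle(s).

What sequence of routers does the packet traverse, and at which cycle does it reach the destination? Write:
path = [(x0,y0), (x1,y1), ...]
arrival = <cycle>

#0 — 3,3 | c1
#1 — 2,3 | c2 | W
#2 — 2,4 | c3 | N
#3 — 2,5 | c4 | N
#4 — 2,6 | c5 | N

path = [(3,3), (2,3), (2,4), (2,5), (2,6)]
arrival = 5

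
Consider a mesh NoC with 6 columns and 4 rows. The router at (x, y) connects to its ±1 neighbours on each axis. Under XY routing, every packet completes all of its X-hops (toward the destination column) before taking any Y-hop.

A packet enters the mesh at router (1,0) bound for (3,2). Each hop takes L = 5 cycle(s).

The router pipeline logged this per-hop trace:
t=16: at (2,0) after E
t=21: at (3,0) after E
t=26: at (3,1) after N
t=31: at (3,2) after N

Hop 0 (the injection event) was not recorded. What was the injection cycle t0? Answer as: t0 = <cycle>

t0 = 11

Hop 1 reached at cycle 16; hop k is at t0 + k·L.
Therefore t0 = 16 − L = 11.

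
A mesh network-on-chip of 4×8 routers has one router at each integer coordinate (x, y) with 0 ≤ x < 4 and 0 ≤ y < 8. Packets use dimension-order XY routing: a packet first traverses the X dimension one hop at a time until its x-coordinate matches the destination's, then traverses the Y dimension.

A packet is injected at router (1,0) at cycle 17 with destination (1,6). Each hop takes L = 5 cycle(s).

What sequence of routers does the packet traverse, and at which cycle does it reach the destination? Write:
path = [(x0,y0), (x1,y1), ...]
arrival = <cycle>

path = [(1,0), (1,1), (1,2), (1,3), (1,4), (1,5), (1,6)]
arrival = 47

src (1,0)  cyc=17
N→(1,1)  cyc=22
N→(1,2)  cyc=27
N→(1,3)  cyc=32
N→(1,4)  cyc=37
N→(1,5)  cyc=42
N→(1,6)  cyc=47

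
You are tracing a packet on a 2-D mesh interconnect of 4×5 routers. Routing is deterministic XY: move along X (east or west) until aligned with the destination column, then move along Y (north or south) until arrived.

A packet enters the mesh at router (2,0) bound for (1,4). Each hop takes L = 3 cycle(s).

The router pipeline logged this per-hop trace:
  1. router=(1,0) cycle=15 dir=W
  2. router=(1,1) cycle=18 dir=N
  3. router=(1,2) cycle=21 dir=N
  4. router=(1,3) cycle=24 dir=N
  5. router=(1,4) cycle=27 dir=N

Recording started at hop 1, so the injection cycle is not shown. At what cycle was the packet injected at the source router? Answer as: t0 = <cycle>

t0 = 12

cyc[1] = 15 and cyc[k] = t0 + k·L for every k.
Therefore t0 = 15 − L = 12.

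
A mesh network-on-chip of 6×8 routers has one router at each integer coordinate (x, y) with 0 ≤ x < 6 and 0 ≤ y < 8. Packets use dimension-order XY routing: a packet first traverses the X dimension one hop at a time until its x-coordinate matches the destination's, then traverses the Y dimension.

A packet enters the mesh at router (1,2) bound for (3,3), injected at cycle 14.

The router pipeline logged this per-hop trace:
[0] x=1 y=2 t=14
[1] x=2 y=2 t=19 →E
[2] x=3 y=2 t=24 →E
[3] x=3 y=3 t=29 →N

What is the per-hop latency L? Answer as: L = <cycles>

cyc[1] − cyc[0] = 19 − 14 = 5.
That increment is L by definition: L = 5.

L = 5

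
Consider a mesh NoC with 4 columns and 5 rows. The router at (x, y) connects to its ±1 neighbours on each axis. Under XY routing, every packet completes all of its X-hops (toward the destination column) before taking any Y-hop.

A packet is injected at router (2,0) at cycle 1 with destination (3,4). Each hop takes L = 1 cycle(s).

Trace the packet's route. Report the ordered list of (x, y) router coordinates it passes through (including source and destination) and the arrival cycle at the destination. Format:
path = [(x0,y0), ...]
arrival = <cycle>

[0] x=2 y=0 t=1
[1] x=3 y=0 t=2 →E
[2] x=3 y=1 t=3 →N
[3] x=3 y=2 t=4 →N
[4] x=3 y=3 t=5 →N
[5] x=3 y=4 t=6 →N

path = [(2,0), (3,0), (3,1), (3,2), (3,3), (3,4)]
arrival = 6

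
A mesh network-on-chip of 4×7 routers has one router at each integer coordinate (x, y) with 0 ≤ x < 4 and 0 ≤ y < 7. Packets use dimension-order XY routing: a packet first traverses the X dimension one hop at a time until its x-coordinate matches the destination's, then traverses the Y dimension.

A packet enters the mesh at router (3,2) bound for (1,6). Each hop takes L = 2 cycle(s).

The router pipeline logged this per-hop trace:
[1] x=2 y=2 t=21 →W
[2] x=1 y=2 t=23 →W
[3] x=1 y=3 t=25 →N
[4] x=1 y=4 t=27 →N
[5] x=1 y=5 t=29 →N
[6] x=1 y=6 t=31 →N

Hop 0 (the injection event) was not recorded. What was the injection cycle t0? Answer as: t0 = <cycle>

cyc[1] = 21 and cyc[k] = t0 + k·L for every k.
t0 = cyc[1] − L = 21 − 2 = 19.

t0 = 19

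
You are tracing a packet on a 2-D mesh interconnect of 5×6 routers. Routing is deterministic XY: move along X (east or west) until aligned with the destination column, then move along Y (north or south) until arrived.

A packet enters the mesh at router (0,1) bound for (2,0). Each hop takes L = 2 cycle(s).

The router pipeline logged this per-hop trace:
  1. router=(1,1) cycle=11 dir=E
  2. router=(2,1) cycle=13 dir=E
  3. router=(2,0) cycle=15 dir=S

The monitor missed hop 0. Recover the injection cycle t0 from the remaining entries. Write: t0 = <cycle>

cyc[1] = 11 and cyc[k] = t0 + k·L for every k.
t0 = cyc[1] − L = 11 − 2 = 9.

t0 = 9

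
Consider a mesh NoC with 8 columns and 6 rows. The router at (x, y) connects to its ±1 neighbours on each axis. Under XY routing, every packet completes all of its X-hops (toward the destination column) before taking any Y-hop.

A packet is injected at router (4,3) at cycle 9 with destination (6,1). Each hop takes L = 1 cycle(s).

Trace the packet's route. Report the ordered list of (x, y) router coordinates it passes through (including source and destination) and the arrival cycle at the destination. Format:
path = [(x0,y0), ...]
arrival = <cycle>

path = [(4,3), (5,3), (6,3), (6,2), (6,1)]
arrival = 13

src (4,3)  cyc=9
E→(5,3)  cyc=10
E→(6,3)  cyc=11
S→(6,2)  cyc=12
S→(6,1)  cyc=13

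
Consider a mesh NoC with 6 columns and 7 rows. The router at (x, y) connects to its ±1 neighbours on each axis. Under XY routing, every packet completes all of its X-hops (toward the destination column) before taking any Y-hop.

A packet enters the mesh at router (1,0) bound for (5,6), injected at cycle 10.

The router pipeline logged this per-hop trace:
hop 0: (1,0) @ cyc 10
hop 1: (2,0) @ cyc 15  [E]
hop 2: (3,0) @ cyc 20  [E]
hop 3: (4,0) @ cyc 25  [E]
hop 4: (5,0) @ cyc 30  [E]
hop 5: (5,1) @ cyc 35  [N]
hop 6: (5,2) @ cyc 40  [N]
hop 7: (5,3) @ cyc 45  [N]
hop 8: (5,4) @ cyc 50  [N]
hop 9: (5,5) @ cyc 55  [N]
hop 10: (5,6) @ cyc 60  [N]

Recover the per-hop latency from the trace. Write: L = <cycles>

Δcyc across hop 0→1: 15 − 10 = 5.
Per-hop latency L = Δcyc = 5.

L = 5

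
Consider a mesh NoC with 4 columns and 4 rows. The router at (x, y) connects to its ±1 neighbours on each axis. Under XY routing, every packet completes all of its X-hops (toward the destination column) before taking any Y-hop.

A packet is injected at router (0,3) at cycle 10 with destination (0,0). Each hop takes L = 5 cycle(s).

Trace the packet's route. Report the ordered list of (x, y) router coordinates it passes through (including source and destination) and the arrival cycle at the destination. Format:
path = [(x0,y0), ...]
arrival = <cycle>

  0. router=(0,3) cycle=10 (inject)
  1. router=(0,2) cycle=15 dir=S
  2. router=(0,1) cycle=20 dir=S
  3. router=(0,0) cycle=25 dir=S

path = [(0,3), (0,2), (0,1), (0,0)]
arrival = 25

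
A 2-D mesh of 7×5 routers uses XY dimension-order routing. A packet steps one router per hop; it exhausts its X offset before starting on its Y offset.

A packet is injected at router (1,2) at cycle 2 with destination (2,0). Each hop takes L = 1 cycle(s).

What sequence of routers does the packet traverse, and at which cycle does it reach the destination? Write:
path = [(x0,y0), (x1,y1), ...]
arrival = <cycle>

t=2: at (1,2)
t=3: at (2,2) after E
t=4: at (2,1) after S
t=5: at (2,0) after S

path = [(1,2), (2,2), (2,1), (2,0)]
arrival = 5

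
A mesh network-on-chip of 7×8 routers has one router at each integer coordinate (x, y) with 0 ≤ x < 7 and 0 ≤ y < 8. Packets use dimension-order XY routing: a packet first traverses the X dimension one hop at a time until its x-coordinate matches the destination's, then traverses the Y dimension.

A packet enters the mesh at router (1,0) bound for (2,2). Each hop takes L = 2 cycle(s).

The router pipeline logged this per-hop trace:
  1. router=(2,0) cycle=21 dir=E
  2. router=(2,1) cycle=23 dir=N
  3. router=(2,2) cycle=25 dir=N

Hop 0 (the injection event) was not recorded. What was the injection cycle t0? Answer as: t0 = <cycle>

At hop 1 the cycle is 21; in general cyc_k = t0 + kL.
Subtract one hop: t0 = 21 − 2 = 19.

t0 = 19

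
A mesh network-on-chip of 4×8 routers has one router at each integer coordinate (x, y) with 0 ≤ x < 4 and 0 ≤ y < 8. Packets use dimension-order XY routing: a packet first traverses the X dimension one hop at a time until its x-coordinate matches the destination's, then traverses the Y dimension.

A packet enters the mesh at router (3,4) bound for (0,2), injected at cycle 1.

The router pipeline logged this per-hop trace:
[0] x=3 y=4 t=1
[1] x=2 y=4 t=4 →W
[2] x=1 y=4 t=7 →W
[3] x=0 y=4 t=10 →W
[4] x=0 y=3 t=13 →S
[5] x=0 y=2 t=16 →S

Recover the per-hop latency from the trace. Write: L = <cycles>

cyc[1] − cyc[0] = 4 − 1 = 3.
Each hop adds L, hence L = 3.

L = 3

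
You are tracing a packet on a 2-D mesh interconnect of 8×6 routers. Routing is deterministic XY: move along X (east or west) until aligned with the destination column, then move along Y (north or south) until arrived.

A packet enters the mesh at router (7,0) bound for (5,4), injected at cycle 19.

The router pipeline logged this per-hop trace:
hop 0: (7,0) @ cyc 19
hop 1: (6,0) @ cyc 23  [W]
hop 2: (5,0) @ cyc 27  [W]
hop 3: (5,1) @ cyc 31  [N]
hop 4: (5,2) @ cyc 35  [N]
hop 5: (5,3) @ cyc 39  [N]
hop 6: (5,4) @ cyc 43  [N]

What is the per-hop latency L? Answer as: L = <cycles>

Δcyc across hop 0→1: 23 − 19 = 4.
That increment is L by definition: L = 4.

L = 4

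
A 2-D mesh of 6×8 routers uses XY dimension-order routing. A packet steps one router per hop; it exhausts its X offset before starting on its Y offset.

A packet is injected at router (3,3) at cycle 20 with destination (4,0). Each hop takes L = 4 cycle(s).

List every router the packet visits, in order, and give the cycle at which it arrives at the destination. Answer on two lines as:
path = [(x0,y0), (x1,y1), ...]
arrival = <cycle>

path = [(3,3), (4,3), (4,2), (4,1), (4,0)]
arrival = 36

hop 0: (3,3) @ cyc 20
hop 1: (4,3) @ cyc 24  [E]
hop 2: (4,2) @ cyc 28  [S]
hop 3: (4,1) @ cyc 32  [S]
hop 4: (4,0) @ cyc 36  [S]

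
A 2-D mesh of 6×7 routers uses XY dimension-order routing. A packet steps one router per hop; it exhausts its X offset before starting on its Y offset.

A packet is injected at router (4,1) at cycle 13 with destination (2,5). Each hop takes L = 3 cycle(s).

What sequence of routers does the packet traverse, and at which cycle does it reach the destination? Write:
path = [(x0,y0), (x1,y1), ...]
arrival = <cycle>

t=13: at (4,1)
t=16: at (3,1) after W
t=19: at (2,1) after W
t=22: at (2,2) after N
t=25: at (2,3) after N
t=28: at (2,4) after N
t=31: at (2,5) after N

path = [(4,1), (3,1), (2,1), (2,2), (2,3), (2,4), (2,5)]
arrival = 31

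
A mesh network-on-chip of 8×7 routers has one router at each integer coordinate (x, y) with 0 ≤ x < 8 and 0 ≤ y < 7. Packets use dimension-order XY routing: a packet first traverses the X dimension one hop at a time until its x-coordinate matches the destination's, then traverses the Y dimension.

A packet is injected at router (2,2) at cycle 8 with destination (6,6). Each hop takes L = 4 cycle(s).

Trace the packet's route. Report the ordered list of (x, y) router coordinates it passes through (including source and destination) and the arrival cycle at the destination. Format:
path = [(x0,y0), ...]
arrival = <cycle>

path = [(2,2), (3,2), (4,2), (5,2), (6,2), (6,3), (6,4), (6,5), (6,6)]
arrival = 40

hop 0: (2,2) @ cyc 8
hop 1: (3,2) @ cyc 12  [E]
hop 2: (4,2) @ cyc 16  [E]
hop 3: (5,2) @ cyc 20  [E]
hop 4: (6,2) @ cyc 24  [E]
hop 5: (6,3) @ cyc 28  [N]
hop 6: (6,4) @ cyc 32  [N]
hop 7: (6,5) @ cyc 36  [N]
hop 8: (6,6) @ cyc 40  [N]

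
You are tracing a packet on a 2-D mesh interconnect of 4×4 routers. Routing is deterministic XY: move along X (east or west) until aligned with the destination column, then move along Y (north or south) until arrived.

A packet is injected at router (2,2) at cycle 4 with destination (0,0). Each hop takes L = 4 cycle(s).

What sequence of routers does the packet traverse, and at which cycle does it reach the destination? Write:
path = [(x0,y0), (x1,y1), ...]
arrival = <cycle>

path = [(2,2), (1,2), (0,2), (0,1), (0,0)]
arrival = 20

t=4: at (2,2)
t=8: at (1,2) after W
t=12: at (0,2) after W
t=16: at (0,1) after S
t=20: at (0,0) after S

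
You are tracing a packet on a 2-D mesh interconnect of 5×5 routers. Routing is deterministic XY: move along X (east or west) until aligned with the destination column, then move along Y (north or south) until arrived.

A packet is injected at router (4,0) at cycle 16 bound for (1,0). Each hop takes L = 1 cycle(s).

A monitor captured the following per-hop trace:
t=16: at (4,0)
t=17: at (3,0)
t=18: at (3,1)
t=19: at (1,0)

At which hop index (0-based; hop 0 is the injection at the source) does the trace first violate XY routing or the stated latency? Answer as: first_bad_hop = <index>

first_bad_hop = 2

check 1→ d=(-1,0) cyc+1: ok
check 2→ d=(0,1) cyc+1: BAD: Y-move but x=3≠1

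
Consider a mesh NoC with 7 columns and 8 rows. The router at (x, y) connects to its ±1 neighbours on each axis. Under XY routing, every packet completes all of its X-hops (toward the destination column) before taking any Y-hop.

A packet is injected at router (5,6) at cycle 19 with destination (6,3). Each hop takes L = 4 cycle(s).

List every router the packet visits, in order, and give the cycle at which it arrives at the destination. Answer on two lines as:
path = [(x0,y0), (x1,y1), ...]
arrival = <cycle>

path = [(5,6), (6,6), (6,5), (6,4), (6,3)]
arrival = 35

#0 — 5,6 | c19
#1 — 6,6 | c23 | E
#2 — 6,5 | c27 | S
#3 — 6,4 | c31 | S
#4 — 6,3 | c35 | S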